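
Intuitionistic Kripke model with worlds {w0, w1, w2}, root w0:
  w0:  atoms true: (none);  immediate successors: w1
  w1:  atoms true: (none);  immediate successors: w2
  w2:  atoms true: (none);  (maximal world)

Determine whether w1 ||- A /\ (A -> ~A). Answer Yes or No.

No

w1 ||-/- A /\ (A -> ~A) since w1 fails A.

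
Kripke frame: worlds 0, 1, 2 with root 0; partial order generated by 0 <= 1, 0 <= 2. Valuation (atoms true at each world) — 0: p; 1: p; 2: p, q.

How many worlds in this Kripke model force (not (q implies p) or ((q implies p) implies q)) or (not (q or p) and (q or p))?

1

0: does not force it — 0 does not force (not (q implies p) or ((q implies p) implies q)) or (not (q or p) and (q or p)): neither disjunct is forced at 0.
1: does not force it — 1 does not force (not (q implies p) or ((q implies p) implies q)) or (not (q or p) and (q or p)): neither disjunct is forced at 1.
2: forces it.
Worlds forcing the formula: {2}.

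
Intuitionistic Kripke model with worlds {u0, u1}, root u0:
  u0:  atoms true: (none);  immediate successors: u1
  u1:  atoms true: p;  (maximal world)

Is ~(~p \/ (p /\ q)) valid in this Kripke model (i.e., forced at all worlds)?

u0 ||- ~(~p \/ (p /\ q)): no world accessible from u0 forces ~p \/ (p /\ q).
Since the root u0 forces ~(~p \/ (p /\ q)) and forcing is persistent (monotone upward), every world forces it.

Yes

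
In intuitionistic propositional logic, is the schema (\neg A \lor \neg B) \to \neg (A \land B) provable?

Yes

This is a constructively valid De Morgan direction (disjunction of negations to negated conjunction), which is intuitionistically derivable.
If \neg A holds at a world then no accessible world forces A, hence none forces A \land B; likewise for \neg B.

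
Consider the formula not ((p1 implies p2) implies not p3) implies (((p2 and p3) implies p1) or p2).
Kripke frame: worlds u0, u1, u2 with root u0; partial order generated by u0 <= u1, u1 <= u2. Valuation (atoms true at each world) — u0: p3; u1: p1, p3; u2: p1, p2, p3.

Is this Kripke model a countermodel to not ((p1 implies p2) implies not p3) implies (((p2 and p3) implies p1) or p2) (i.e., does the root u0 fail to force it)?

No

u0 forces not ((p1 implies p2) implies not p3) implies (((p2 and p3) implies p1) or p2): every world accessible from u0 that forces not ((p1 implies p2) implies not p3) (namely u0, u1, u2) also forces ((p2 and p3) implies p1) or p2.
So the root u0 forces not ((p1 implies p2) implies not p3) implies (((p2 and p3) implies p1) or p2); the model is not a countermodel.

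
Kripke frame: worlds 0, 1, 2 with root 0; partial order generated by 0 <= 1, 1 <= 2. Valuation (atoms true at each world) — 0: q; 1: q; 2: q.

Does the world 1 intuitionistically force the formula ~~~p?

1 ||- ~~~p: no world accessible from 1 forces ~~p.

Yes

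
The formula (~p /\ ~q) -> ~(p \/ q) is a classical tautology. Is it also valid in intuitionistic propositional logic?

Yes

This is a constructively valid De Morgan direction (conjunction of negations to negated disjunction), which is intuitionistically derivable.
If both ~p and ~q hold at a world, no accessible world forces p or forces q, so none forces p \/ q.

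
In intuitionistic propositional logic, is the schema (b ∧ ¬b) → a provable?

Yes

This is an instance of ex falso quodlibet, which is intuitionistically derivable.
No world can force both b and ¬b, so the antecedent b ∧ ¬b is never forced and the implication holds vacuously at every world.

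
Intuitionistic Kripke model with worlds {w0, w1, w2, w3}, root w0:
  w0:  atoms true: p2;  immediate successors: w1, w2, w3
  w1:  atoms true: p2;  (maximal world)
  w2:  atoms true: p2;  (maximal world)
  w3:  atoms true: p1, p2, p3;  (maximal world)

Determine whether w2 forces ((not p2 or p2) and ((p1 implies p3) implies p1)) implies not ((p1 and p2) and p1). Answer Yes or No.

w2 forces ((not p2 or p2) and ((p1 implies p3) implies p1)) implies not ((p1 and p2) and p1) vacuously: no world accessible from w2 forces the antecedent (not p2 or p2) and ((p1 implies p3) implies p1).

Yes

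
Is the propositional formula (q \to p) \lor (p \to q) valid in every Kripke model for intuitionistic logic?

This is the Gödel–Dummett linearity axiom, which is not intuitionistically valid.
A Kripke countermodel: worlds u, v, w; order generated by u \le v, u \le w; atoms true at each world — u:{}; v:{q}; w:{p}.
u \nVdash (q \to p) \lor (p \to q): neither disjunct is forced at u.
u \nVdash q \to p: at the accessible world v, v \Vdash q but v \nVdash p.
v lacks atom p, so v \nVdash p.
So the root u does not force the formula.

No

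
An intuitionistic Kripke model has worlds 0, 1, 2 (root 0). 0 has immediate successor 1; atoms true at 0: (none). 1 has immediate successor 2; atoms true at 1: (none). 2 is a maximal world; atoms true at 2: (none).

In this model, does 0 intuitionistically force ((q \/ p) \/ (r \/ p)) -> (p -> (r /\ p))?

Yes

0 ||- ((q \/ p) \/ (r \/ p)) -> (p -> (r /\ p)) vacuously: no world accessible from 0 forces the antecedent (q \/ p) \/ (r \/ p).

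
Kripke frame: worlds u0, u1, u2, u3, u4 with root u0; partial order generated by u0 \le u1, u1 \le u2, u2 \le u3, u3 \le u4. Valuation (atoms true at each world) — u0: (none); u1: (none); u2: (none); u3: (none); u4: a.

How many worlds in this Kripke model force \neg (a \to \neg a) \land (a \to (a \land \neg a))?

0

u0: does not force it — u0 \nVdash \neg (a \to \neg a) \land (a \to (a \land \neg a)) since u0 fails a \to (a \land \neg a).
u1: does not force it — u1 \nVdash \neg (a \to \neg a) \land (a \to (a \land \neg a)) since u1 fails a \to (a \land \neg a).
u2: does not force it.
u3: does not force it.
u4: does not force it.
Worlds forcing the formula: { }.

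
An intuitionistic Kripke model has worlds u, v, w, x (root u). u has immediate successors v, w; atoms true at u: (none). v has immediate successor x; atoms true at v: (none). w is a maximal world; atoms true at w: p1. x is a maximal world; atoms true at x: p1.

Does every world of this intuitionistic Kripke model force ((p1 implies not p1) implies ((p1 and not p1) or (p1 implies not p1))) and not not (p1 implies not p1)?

No

Not every world: u does not force ((p1 implies not p1) implies ((p1 and not p1) or (p1 implies not p1))) and not not (p1 implies not p1).
u does not force ((p1 implies not p1) implies ((p1 and not p1) or (p1 implies not p1))) and not not (p1 implies not p1) since u fails not not (p1 implies not p1).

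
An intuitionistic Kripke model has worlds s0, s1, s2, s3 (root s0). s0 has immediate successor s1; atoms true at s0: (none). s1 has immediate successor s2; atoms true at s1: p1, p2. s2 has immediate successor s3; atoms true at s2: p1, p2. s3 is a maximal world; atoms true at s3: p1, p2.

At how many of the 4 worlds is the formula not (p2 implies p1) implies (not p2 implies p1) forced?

4

s0: forces it.
s1: forces it.
s2: forces it.
s3: forces it.
Worlds forcing the formula: {s0, s1, s2, s3}.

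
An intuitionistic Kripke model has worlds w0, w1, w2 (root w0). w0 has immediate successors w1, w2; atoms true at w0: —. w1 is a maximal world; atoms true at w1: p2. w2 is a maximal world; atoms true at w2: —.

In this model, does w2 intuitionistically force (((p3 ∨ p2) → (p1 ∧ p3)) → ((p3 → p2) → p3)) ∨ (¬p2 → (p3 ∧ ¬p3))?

w2 ⊮ (((p3 ∨ p2) → (p1 ∧ p3)) → ((p3 → p2) → p3)) ∨ (¬p2 → (p3 ∧ ¬p3)): neither disjunct is forced at w2.
w2 ⊮ ((p3 ∨ p2) → (p1 ∧ p3)) → ((p3 → p2) → p3): already at w2 itself, w2 ⊩ (p3 ∨ p2) → (p1 ∧ p3) but w2 ⊮ (p3 → p2) → p3.
w2 ⊮ (p3 → p2) → p3: already at w2 itself, w2 ⊩ p3 → p2 but w2 ⊮ p3.
w2 lacks atom p3, so w2 ⊮ p3.

No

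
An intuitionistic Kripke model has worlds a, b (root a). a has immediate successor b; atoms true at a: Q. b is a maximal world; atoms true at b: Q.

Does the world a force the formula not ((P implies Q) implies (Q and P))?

Yes

a forces not ((P implies Q) implies (Q and P)): no world accessible from a forces (P implies Q) implies (Q and P).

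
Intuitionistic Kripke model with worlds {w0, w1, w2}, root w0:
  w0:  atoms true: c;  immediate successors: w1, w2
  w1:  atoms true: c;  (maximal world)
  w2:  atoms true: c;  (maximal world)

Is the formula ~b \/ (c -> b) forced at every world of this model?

Yes

w0 ||- ~b \/ (c -> b) via the disjunct ~b.
Since the root w0 forces ~b \/ (c -> b) and forcing is persistent (monotone upward), every world forces it.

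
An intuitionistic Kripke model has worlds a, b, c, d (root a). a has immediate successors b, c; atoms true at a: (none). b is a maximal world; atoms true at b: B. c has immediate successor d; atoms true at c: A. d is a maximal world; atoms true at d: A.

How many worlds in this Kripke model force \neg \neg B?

a: does not force it — a \nVdash \neg \neg B since c is accessible from a and c \Vdash \neg B.
b: forces it.
c: does not force it — c \nVdash \neg \neg B since c is accessible from c and c \Vdash \neg B.
d: does not force it.
Worlds forcing the formula: {b}.

1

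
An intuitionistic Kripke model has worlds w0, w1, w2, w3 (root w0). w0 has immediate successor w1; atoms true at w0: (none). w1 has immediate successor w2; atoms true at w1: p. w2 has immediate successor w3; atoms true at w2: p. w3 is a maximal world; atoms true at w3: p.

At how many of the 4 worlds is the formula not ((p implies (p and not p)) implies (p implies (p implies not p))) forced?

0

w0: does not force it — w0 does not force not ((p implies (p and not p)) implies (p implies (p implies not p))) since w0 is accessible from w0 and w0 forces (p implies (p and not p)) implies (p implies (p implies not p)).
w1: does not force it — w1 does not force not ((p implies (p and not p)) implies (p implies (p implies not p))) since w1 is accessible from w1 and w1 forces (p implies (p and not p)) implies (p implies (p implies not p)).
w2: does not force it — w2 does not force not ((p implies (p and not p)) implies (p implies (p implies not p))) since w2 is accessible from w2 and w2 forces (p implies (p and not p)) implies (p implies (p implies not p)).
w3: does not force it.
Worlds forcing the formula: { }.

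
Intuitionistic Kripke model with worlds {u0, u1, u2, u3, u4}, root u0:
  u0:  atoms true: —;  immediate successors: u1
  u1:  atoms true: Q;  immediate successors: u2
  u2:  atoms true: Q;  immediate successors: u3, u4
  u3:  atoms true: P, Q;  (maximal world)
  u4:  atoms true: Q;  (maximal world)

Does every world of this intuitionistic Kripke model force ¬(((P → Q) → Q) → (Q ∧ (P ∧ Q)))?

No

Not every world: u0 ⊮ ¬(((P → Q) → Q) → (Q ∧ (P ∧ Q))).
u0 ⊮ ¬(((P → Q) → Q) → (Q ∧ (P ∧ Q))) since u3 is accessible from u0 and u3 ⊩ ((P → Q) → Q) → (Q ∧ (P ∧ Q)).
u3 ⊩ ((P → Q) → Q) → (Q ∧ (P ∧ Q)): every world accessible from u3 that forces (P → Q) → Q (namely u3) also forces Q ∧ (P ∧ Q).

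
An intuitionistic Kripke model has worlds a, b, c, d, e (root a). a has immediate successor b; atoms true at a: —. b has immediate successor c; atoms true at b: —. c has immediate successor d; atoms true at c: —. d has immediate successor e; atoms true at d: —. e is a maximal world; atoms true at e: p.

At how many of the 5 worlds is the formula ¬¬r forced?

0

a: does not force it — a ⊮ ¬¬r since a is accessible from a and a ⊩ ¬r.
b: does not force it — b ⊮ ¬¬r since b is accessible from b and b ⊩ ¬r.
c: does not force it.
d: does not force it.
e: does not force it.
Worlds forcing the formula: { }.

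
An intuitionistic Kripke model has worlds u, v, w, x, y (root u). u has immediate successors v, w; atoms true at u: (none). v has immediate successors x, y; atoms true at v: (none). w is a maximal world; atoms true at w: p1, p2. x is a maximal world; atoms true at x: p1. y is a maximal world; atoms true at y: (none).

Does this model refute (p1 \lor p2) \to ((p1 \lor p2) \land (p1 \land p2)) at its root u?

u \nVdash (p1 \lor p2) \to ((p1 \lor p2) \land (p1 \land p2)): at the accessible world x, x \Vdash p1 \lor p2 but x \nVdash (p1 \lor p2) \land (p1 \land p2).
x \nVdash (p1 \lor p2) \land (p1 \land p2) since x fails p1 \land p2.
So the root u does not force (p1 \lor p2) \to ((p1 \lor p2) \land (p1 \land p2)); the model is a countermodel.

Yes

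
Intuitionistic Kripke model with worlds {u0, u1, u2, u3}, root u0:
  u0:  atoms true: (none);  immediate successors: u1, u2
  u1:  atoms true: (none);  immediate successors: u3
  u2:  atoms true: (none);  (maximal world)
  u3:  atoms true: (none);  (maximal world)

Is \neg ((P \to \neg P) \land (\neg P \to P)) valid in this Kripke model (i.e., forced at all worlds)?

u0 \Vdash \neg ((P \to \neg P) \land (\neg P \to P)): no world accessible from u0 forces (P \to \neg P) \land (\neg P \to P).
Since the root u0 forces \neg ((P \to \neg P) \land (\neg P \to P)) and forcing is persistent (monotone upward), every world forces it.

Yes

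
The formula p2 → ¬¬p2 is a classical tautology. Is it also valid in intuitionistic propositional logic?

This is double-negation introduction, which is intuitionistically derivable.
If a world forces p2 then every accessible world forces p2 (persistence), so none forces ¬p2; hence ¬¬p2.

Yes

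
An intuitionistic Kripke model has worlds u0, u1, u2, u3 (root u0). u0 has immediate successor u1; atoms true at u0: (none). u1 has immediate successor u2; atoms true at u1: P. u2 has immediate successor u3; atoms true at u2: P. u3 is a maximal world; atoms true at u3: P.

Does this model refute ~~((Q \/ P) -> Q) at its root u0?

Yes

u0 ||-/- ~~((Q \/ P) -> Q) since u0 is accessible from u0 and u0 ||- ~((Q \/ P) -> Q).
u0 ||- ~((Q \/ P) -> Q): no world accessible from u0 forces (Q \/ P) -> Q.
So the root u0 does not force ~~((Q \/ P) -> Q); the model is a countermodel.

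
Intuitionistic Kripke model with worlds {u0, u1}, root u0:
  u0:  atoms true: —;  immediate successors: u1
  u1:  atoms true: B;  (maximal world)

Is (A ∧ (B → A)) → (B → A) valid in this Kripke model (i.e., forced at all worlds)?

Yes

u0 ⊩ (A ∧ (B → A)) → (B → A) vacuously: no world accessible from u0 forces the antecedent A ∧ (B → A).
Since the root u0 forces (A ∧ (B → A)) → (B → A) and forcing is persistent (monotone upward), every world forces it.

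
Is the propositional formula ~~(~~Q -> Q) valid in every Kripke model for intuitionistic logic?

Yes

This is the double negation of double-negation elimination, which is intuitionistically derivable.
By Glivenko's theorem the double negation of any classical propositional tautology is intuitionistically provable; ~~Q -> Q is classically a tautology.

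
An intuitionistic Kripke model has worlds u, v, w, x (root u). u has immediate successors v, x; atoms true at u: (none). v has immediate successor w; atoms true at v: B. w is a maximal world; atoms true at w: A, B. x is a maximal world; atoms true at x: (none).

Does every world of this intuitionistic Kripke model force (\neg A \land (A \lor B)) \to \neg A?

Yes

u \Vdash (\neg A \land (A \lor B)) \to \neg A vacuously: no world accessible from u forces the antecedent \neg A \land (A \lor B).
Since the root u forces (\neg A \land (A \lor B)) \to \neg A and forcing is persistent (monotone upward), every world forces it.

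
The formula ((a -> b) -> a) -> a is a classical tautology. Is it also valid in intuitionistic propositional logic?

No

This is Peirce's law, which is not intuitionistically valid.
A Kripke countermodel: worlds s0, s1; order generated by s0 <= s1; atoms true at each world — s0:{}; s1:{a}.
s0 ||-/- ((a -> b) -> a) -> a: already at s0 itself, s0 ||- (a -> b) -> a but s0 ||-/- a.
s0 lacks atom a, so s0 ||-/- a.
So the root s0 does not force the formula.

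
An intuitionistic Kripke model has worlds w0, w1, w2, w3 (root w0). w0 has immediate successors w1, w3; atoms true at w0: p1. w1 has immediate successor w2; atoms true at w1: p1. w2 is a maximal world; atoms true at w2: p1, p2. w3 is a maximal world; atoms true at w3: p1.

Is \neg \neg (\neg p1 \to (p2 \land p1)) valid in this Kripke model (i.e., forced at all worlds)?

w0 \Vdash \neg \neg (\neg p1 \to (p2 \land p1)): no world accessible from w0 forces \neg (\neg p1 \to (p2 \land p1)).
Since the root w0 forces \neg \neg (\neg p1 \to (p2 \land p1)) and forcing is persistent (monotone upward), every world forces it.

Yes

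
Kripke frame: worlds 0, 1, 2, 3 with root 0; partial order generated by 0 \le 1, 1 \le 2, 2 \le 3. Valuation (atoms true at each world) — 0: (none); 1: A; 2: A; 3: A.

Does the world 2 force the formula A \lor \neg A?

2 \Vdash A \lor \neg A via the disjunct A.

Yes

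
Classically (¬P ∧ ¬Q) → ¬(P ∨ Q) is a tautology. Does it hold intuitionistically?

This is a constructively valid De Morgan direction (conjunction of negations to negated disjunction), which is intuitionistically derivable.
If both ¬P and ¬Q hold at a world, no accessible world forces P or forces Q, so none forces P ∨ Q.

Yes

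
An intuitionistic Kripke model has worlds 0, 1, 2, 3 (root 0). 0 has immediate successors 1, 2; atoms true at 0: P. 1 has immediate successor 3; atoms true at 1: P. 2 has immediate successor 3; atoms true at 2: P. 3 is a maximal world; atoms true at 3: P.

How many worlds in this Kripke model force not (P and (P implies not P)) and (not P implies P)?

0: forces it.
1: forces it.
2: forces it.
3: forces it.
Worlds forcing the formula: {0, 1, 2, 3}.

4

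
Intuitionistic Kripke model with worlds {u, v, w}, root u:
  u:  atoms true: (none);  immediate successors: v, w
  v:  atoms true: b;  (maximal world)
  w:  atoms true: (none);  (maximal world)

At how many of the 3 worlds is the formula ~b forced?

1

u: does not force it — u ||-/- ~b since v is accessible from u and v ||- b.
v: does not force it — v ||-/- ~b since v is accessible from v and v ||- b.
w: forces it.
Worlds forcing the formula: {w}.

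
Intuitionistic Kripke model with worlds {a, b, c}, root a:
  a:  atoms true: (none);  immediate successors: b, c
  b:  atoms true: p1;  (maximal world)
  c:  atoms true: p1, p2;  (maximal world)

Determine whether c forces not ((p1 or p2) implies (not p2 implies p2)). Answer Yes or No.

No

c does not force not ((p1 or p2) implies (not p2 implies p2)) since c is accessible from c and c forces (p1 or p2) implies (not p2 implies p2).
c forces (p1 or p2) implies (not p2 implies p2): every world accessible from c that forces p1 or p2 (namely c) also forces not p2 implies p2.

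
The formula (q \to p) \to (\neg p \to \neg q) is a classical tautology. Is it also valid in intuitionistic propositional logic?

This is the forward direction of contraposition, which is intuitionistically derivable.
Assume q \to p and \neg p. If q held then p would follow, contradicting \neg p; so \neg q.

Yes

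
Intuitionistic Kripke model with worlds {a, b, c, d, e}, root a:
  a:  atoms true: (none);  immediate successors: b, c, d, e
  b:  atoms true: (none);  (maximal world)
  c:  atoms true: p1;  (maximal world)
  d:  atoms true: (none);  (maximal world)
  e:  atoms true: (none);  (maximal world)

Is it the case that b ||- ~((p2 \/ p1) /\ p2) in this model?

b ||- ~((p2 \/ p1) /\ p2): no world accessible from b forces (p2 \/ p1) /\ p2.

Yes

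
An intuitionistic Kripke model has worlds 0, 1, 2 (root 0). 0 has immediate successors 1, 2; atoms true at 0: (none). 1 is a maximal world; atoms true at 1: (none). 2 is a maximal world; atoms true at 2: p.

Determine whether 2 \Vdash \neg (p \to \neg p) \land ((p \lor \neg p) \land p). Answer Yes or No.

2 \Vdash \neg (p \to \neg p) \land ((p \lor \neg p) \land p) since 2 forces both conjuncts.

Yes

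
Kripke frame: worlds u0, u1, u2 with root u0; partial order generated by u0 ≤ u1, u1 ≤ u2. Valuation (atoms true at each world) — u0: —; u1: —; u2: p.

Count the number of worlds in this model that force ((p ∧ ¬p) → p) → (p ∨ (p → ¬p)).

1

u0: does not force it — u0 ⊮ ((p ∧ ¬p) → p) → (p ∨ (p → ¬p)): already at u0 itself, u0 ⊩ (p ∧ ¬p) → p but u0 ⊮ p ∨ (p → ¬p).
u1: does not force it — u1 ⊮ ((p ∧ ¬p) → p) → (p ∨ (p → ¬p)): already at u1 itself, u1 ⊩ (p ∧ ¬p) → p but u1 ⊮ p ∨ (p → ¬p).
u2: forces it.
Worlds forcing the formula: {u2}.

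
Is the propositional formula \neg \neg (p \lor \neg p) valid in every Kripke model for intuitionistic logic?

This is the double negation of excluded middle, which is intuitionistically derivable.
Assuming \neg (p \lor \neg p): from p we'd get p \lor \neg p, so \neg p; but then p \lor \neg p again — contradiction. Hence \neg \neg (p \lor \neg p).

Yes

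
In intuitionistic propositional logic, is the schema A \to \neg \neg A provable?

Yes

This is double-negation introduction, which is intuitionistically derivable.
If a world forces A then every accessible world forces A (persistence), so none forces \neg A; hence \neg \neg A.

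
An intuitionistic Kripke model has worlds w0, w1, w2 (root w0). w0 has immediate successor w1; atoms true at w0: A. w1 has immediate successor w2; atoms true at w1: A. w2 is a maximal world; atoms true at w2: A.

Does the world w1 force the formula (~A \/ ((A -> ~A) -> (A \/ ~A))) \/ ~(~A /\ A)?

Yes

w1 ||- (~A \/ ((A -> ~A) -> (A \/ ~A))) \/ ~(~A /\ A) via the disjunct ~A \/ ((A -> ~A) -> (A \/ ~A)).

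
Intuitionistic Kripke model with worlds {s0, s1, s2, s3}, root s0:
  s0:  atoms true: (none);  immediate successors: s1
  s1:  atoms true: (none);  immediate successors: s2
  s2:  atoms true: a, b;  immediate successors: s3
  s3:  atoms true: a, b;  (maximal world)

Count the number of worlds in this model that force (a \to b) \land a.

s0: does not force it — s0 \nVdash (a \to b) \land a since s0 fails a.
s1: does not force it — s1 \nVdash (a \to b) \land a since s1 fails a.
s2: forces it.
s3: forces it.
Worlds forcing the formula: {s2, s3}.

2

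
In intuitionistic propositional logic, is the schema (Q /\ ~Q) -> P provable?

Yes

This is an instance of ex falso quodlibet, which is intuitionistically derivable.
No world can force both Q and ~Q, so the antecedent Q /\ ~Q is never forced and the implication holds vacuously at every world.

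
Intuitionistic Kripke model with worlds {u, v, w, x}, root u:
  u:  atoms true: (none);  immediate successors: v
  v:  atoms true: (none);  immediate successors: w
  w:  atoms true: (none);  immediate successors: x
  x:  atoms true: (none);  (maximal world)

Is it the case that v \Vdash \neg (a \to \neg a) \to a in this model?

Yes

v \Vdash \neg (a \to \neg a) \to a vacuously: no world accessible from v forces the antecedent \neg (a \to \neg a).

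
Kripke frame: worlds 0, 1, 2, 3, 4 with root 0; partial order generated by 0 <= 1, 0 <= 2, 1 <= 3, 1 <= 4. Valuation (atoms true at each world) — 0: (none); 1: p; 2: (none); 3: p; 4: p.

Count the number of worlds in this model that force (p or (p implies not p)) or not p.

4

0: does not force it — 0 does not force (p or (p implies not p)) or not p: neither disjunct is forced at 0.
1: forces it.
2: forces it.
3: forces it.
4: forces it.
Worlds forcing the formula: {1, 2, 3, 4}.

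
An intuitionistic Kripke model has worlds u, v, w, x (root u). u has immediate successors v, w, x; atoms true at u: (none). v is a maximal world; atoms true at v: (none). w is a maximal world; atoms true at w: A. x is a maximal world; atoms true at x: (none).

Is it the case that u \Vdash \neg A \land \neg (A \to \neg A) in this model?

No

u \nVdash \neg A \land \neg (A \to \neg A) since u fails \neg A.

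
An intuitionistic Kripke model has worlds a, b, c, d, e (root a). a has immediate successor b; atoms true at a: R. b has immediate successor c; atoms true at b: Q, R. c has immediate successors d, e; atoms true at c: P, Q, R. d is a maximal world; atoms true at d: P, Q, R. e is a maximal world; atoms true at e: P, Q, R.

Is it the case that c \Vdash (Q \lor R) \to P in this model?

c \Vdash (Q \lor R) \to P: every world accessible from c that forces Q \lor R (namely c, d, e) also forces P.

Yes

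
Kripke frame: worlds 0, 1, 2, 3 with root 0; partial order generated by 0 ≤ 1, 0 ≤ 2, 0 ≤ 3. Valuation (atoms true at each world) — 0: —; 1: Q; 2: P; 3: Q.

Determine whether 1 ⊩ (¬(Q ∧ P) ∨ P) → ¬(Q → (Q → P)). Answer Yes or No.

Yes

1 ⊩ (¬(Q ∧ P) ∨ P) → ¬(Q → (Q → P)): every world accessible from 1 that forces ¬(Q ∧ P) ∨ P (namely 1) also forces ¬(Q → (Q → P)).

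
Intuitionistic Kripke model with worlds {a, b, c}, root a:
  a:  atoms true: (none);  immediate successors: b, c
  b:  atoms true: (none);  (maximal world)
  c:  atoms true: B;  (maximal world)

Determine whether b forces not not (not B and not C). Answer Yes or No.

Yes

b forces not not (not B and not C): no world accessible from b forces not (not B and not C).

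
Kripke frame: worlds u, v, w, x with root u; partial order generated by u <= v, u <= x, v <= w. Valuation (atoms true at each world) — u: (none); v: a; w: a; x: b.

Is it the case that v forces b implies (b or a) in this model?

Yes

v forces b implies (b or a) vacuously: no world accessible from v forces the antecedent b.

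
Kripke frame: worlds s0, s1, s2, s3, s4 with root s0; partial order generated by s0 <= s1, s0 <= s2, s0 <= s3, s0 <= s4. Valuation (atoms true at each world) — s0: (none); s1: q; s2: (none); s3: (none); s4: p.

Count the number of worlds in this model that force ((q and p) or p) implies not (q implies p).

3

s0: does not force it — s0 does not force ((q and p) or p) implies not (q implies p): at the accessible world s4, s4 forces (q and p) or p but s4 does not force not (q implies p).
s1: forces it.
s2: forces it.
s3: forces it.
s4: does not force it — s4 does not force ((q and p) or p) implies not (q implies p): already at s4 itself, s4 forces (q and p) or p but s4 does not force not (q implies p).
Worlds forcing the formula: {s1, s2, s3}.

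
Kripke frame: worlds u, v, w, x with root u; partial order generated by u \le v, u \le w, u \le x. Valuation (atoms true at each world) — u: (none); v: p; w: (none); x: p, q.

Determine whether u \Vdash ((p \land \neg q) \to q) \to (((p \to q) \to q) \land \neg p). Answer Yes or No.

No

u \nVdash ((p \land \neg q) \to q) \to (((p \to q) \to q) \land \neg p): at the accessible world w, w \Vdash (p \land \neg q) \to q but w \nVdash ((p \to q) \to q) \land \neg p.
w \nVdash ((p \to q) \to q) \land \neg p since w fails (p \to q) \to q.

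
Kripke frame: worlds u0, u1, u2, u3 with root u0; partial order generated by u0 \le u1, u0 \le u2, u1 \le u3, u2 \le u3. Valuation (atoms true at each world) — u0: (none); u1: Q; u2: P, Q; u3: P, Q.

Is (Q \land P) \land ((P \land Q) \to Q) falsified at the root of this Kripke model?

u0 \nVdash (Q \land P) \land ((P \land Q) \to Q) since u0 fails Q \land P.
So the root u0 does not force (Q \land P) \land ((P \land Q) \to Q); the model is a countermodel.

Yes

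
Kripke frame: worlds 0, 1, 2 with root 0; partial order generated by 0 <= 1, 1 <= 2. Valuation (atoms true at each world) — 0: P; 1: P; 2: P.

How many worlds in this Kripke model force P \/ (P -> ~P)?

3

0: forces it.
1: forces it.
2: forces it.
Worlds forcing the formula: {0, 1, 2}.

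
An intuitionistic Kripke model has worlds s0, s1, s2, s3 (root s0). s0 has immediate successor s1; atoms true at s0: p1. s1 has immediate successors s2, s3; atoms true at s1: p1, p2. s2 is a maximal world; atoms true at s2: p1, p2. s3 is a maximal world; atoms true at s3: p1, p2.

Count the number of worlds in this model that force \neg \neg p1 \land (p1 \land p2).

3

s0: does not force it — s0 \nVdash \neg \neg p1 \land (p1 \land p2) since s0 fails p1 \land p2.
s1: forces it.
s2: forces it.
s3: forces it.
Worlds forcing the formula: {s1, s2, s3}.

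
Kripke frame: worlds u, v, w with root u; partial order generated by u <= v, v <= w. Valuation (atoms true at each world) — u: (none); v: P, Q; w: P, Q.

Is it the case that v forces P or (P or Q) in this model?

Yes

v forces P or (P or Q) via the disjunct P.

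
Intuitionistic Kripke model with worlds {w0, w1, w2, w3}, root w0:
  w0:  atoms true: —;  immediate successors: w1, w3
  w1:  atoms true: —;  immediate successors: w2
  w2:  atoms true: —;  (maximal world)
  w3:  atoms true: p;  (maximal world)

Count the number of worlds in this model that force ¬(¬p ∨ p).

w0: does not force it — w0 ⊮ ¬(¬p ∨ p) since w1 is accessible from w0 and w1 ⊩ ¬p ∨ p.
w1: does not force it — w1 ⊮ ¬(¬p ∨ p) since w1 is accessible from w1 and w1 ⊩ ¬p ∨ p.
w2: does not force it — w2 ⊮ ¬(¬p ∨ p) since w2 is accessible from w2 and w2 ⊩ ¬p ∨ p.
w3: does not force it.
Worlds forcing the formula: { }.

0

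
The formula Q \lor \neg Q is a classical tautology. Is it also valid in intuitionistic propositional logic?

This is the law of excluded middle, which is not intuitionistically valid.
A Kripke countermodel: worlds s0, s1; order generated by s0 \le s1; atoms true at each world — s0:{}; s1:{Q}.
s0 \nVdash Q \lor \neg Q: neither disjunct is forced at s0.
s0 lacks atom Q, so s0 \nVdash Q.
So the root s0 does not force the formula.

No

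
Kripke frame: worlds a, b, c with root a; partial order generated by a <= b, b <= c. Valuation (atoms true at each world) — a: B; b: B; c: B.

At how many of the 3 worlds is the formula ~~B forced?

a: forces it.
b: forces it.
c: forces it.
Worlds forcing the formula: {a, b, c}.

3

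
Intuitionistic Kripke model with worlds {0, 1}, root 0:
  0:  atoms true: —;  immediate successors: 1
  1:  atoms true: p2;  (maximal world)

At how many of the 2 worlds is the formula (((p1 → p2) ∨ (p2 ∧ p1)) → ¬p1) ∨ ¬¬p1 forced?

0: forces it.
1: forces it.
Worlds forcing the formula: {0, 1}.

2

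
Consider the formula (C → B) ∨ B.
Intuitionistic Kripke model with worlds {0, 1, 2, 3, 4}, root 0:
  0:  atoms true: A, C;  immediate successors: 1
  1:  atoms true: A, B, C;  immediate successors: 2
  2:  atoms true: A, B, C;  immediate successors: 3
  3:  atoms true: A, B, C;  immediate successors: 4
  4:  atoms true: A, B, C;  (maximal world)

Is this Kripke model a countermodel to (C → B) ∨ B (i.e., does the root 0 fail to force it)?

0 ⊮ (C → B) ∨ B: neither disjunct is forced at 0.
0 ⊮ C → B: already at 0 itself, 0 ⊩ C but 0 ⊮ B.
0 lacks atom B, so 0 ⊮ B.
So the root 0 does not force (C → B) ∨ B; the model is a countermodel.

Yes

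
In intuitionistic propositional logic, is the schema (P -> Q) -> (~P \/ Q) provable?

This is the material-implication-as-disjunction principle, which is not intuitionistically valid.
A Kripke countermodel: worlds u0, u1; order generated by u0 <= u1; atoms true at each world — u0:{}; u1:{P,Q}.
u0 ||-/- (P -> Q) -> (~P \/ Q): already at u0 itself, u0 ||- P -> Q but u0 ||-/- ~P \/ Q.
u0 ||-/- ~P \/ Q: neither disjunct is forced at u0.
u0 ||-/- ~P since u1 is accessible from u0 and u1 ||- P.
So the root u0 does not force the formula.

No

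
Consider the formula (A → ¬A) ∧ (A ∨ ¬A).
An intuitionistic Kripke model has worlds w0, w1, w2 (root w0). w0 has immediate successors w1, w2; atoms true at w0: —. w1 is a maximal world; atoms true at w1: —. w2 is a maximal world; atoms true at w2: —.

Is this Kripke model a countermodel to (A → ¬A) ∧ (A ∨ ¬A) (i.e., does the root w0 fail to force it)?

No

w0 ⊩ (A → ¬A) ∧ (A ∨ ¬A) since w0 forces both conjuncts.
So the root w0 forces (A → ¬A) ∧ (A ∨ ¬A); the model is not a countermodel.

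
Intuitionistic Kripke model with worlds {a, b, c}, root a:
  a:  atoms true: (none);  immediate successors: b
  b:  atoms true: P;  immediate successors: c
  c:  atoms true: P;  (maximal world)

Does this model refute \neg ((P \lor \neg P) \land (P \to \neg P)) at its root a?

No

a \Vdash \neg ((P \lor \neg P) \land (P \to \neg P)): no world accessible from a forces (P \lor \neg P) \land (P \to \neg P).
So the root a forces \neg ((P \lor \neg P) \land (P \to \neg P)); the model is not a countermodel.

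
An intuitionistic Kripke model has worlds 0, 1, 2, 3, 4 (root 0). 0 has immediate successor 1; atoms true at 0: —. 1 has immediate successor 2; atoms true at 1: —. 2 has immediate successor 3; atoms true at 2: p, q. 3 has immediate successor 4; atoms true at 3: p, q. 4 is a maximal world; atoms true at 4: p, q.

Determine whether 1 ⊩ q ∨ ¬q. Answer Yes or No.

1 ⊮ q ∨ ¬q: neither disjunct is forced at 1.
1 lacks atom q, so 1 ⊮ q.

No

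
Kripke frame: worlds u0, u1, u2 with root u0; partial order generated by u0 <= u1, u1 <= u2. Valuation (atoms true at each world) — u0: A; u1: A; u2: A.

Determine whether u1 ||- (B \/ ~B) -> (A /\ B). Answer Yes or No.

u1 ||-/- (B \/ ~B) -> (A /\ B): already at u1 itself, u1 ||- B \/ ~B but u1 ||-/- A /\ B.
u1 ||-/- A /\ B since u1 fails B.

No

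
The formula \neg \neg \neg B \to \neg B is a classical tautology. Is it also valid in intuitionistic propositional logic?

Yes

This is triple-negation reduction, which is intuitionistically derivable.
Assume \neg \neg \neg B and suppose B. Then \neg \neg B (double-negation introduction), contradicting \neg \neg \neg B. So \neg B.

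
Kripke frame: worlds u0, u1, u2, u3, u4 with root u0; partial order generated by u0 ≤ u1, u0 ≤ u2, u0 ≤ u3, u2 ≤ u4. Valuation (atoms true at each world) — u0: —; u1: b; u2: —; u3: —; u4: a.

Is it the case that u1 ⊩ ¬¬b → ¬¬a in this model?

u1 ⊮ ¬¬b → ¬¬a: already at u1 itself, u1 ⊩ ¬¬b but u1 ⊮ ¬¬a.
u1 ⊮ ¬¬a since u1 is accessible from u1 and u1 ⊩ ¬a.
u1 ⊩ ¬a: no world accessible from u1 forces a.

No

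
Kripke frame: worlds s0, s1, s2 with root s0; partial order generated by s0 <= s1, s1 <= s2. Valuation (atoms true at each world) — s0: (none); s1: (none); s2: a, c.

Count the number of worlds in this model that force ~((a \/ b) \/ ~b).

0

s0: does not force it — s0 ||-/- ~((a \/ b) \/ ~b) since s0 is accessible from s0 and s0 ||- (a \/ b) \/ ~b.
s1: does not force it — s1 ||-/- ~((a \/ b) \/ ~b) since s1 is accessible from s1 and s1 ||- (a \/ b) \/ ~b.
s2: does not force it.
Worlds forcing the formula: { }.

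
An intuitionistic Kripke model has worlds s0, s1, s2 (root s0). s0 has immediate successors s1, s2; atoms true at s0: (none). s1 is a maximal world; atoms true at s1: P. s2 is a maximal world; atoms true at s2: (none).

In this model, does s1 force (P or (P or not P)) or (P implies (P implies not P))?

Yes

s1 forces (P or (P or not P)) or (P implies (P implies not P)) via the disjunct P or (P or not P).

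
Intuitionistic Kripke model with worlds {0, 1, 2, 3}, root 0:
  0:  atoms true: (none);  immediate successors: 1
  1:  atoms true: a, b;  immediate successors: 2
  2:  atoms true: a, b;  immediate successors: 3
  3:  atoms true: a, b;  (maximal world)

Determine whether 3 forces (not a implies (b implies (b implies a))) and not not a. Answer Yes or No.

Yes

3 forces (not a implies (b implies (b implies a))) and not not a since 3 forces both conjuncts.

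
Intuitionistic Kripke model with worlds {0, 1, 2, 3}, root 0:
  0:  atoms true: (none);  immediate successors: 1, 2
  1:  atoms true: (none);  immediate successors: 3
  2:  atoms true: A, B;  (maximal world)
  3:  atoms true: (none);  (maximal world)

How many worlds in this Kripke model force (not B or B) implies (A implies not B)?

2

0: does not force it — 0 does not force (not B or B) implies (A implies not B): at the accessible world 2, 2 forces not B or B but 2 does not force A implies not B.
1: forces it.
2: does not force it — 2 does not force (not B or B) implies (A implies not B): already at 2 itself, 2 forces not B or B but 2 does not force A implies not B.
3: forces it.
Worlds forcing the formula: {1, 3}.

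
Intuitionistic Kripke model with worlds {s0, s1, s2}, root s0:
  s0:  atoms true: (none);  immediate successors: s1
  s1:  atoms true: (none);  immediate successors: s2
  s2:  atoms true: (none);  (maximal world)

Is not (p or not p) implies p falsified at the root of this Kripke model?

No

s0 forces not (p or not p) implies p vacuously: no world accessible from s0 forces the antecedent not (p or not p).
So the root s0 forces not (p or not p) implies p; the model is not a countermodel.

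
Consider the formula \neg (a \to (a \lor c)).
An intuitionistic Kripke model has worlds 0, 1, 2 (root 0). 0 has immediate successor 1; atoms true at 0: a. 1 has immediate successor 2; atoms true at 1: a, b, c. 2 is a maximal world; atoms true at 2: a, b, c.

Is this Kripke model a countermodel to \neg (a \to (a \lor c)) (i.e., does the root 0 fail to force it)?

Yes

0 \nVdash \neg (a \to (a \lor c)) since 0 is accessible from 0 and 0 \Vdash a \to (a \lor c).
0 \Vdash a \to (a \lor c): every world accessible from 0 that forces a (namely 0, 1, 2) also forces a \lor c.
So the root 0 does not force \neg (a \to (a \lor c)); the model is a countermodel.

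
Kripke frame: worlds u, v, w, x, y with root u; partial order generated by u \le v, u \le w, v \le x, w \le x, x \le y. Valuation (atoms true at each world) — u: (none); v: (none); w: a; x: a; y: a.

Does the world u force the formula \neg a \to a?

Yes

u \Vdash \neg a \to a vacuously: no world accessible from u forces the antecedent \neg a.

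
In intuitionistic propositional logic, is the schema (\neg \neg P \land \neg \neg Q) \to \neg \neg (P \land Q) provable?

This is the distribution of double negation over conjunction, which is intuitionistically derivable.
Assume \neg \neg P, \neg \neg Q, and \neg (P \land Q). From P we'd get \neg Q (since P \land Q is refuted), contradicting \neg \neg Q; so \neg P, contradicting \neg \neg P.

Yes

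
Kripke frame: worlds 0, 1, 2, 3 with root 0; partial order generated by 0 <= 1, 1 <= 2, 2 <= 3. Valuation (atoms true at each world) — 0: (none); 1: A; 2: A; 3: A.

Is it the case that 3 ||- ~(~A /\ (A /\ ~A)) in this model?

3 ||- ~(~A /\ (A /\ ~A)): no world accessible from 3 forces ~A /\ (A /\ ~A).

Yes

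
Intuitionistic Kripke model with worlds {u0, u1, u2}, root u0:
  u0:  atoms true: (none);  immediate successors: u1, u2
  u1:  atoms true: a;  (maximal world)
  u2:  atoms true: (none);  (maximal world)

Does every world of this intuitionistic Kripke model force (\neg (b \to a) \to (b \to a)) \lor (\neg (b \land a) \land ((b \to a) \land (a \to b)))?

Yes

u0 \Vdash (\neg (b \to a) \to (b \to a)) \lor (\neg (b \land a) \land ((b \to a) \land (a \to b))) via the disjunct \neg (b \to a) \to (b \to a).
Since the root u0 forces (\neg (b \to a) \to (b \to a)) \lor (\neg (b \land a) \land ((b \to a) \land (a \to b))) and forcing is persistent (monotone upward), every world forces it.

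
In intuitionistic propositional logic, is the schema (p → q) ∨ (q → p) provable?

No

This is the Gödel–Dummett linearity axiom, which is not intuitionistically valid.
A Kripke countermodel: worlds w0, w1, w2; order generated by w0 ≤ w1, w0 ≤ w2; atoms true at each world — w0:{}; w1:{p}; w2:{q}.
w0 ⊮ (p → q) ∨ (q → p): neither disjunct is forced at w0.
w0 ⊮ p → q: at the accessible world w1, w1 ⊩ p but w1 ⊮ q.
w1 lacks atom q, so w1 ⊮ q.
So the root w0 does not force the formula.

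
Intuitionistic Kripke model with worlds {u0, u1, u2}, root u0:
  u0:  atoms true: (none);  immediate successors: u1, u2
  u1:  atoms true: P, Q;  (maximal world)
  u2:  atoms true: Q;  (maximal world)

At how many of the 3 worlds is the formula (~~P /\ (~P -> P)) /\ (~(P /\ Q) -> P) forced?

u0: does not force it — u0 ||-/- (~~P /\ (~P -> P)) /\ (~(P /\ Q) -> P) since u0 fails ~~P /\ (~P -> P).
u1: forces it.
u2: does not force it — u2 ||-/- (~~P /\ (~P -> P)) /\ (~(P /\ Q) -> P) since u2 fails ~~P /\ (~P -> P).
Worlds forcing the formula: {u1}.

1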